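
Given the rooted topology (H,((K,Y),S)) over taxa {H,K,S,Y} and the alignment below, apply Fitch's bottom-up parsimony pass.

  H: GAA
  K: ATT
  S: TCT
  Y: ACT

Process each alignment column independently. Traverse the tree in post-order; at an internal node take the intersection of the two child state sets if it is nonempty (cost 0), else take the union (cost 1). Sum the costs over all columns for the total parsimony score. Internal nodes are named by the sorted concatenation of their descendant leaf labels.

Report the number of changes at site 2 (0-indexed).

1

KY@0: {A} ∩ {A} = {A} (intersection, +0)
KSY@0: {A} ∪ {T} = {A,T} (union, +1)
HKSY@0: {G} ∪ {A,T} = {A,G,T} (union, +1)
KY@1: {T} ∪ {C} = {C,T} (union, +1)
KSY@1: {C,T} ∩ {C} = {C} (intersection, +0)
HKSY@1: {A} ∪ {C} = {A,C} (union, +1)
KY@2: {T} ∩ {T} = {T} (intersection, +0)
KSY@2: {T} ∩ {T} = {T} (intersection, +0)
HKSY@2: {A} ∪ {T} = {A,T} (union, +1)
per-site changes: [2, 2, 1]; total = 5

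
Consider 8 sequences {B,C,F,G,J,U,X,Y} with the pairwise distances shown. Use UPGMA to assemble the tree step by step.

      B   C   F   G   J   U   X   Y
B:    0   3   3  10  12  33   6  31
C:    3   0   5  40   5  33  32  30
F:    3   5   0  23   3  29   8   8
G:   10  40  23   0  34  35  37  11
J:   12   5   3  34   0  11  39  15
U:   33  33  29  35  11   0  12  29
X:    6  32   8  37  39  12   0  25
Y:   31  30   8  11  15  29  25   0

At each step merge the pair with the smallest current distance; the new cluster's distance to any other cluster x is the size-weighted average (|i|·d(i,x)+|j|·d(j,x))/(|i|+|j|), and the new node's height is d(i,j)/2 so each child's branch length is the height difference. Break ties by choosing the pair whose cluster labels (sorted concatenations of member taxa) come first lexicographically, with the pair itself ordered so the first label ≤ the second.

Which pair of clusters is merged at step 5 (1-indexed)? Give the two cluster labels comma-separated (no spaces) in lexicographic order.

1. join B+C (d=3) ⇒ BC; edges |B|=3/2, |C|=3/2
  updated: d(BC,F)=4, d(BC,G)=25, d(BC,J)=17/2, d(BC,U)=33, d(BC,X)=19, d(BC,Y)=61/2
2. join F+J (d=3) ⇒ FJ; edges |F|=3/2, |J|=3/2
  updated: d(BC,FJ)=25/4, d(FJ,G)=57/2, d(FJ,U)=20, d(FJ,X)=47/2, d(FJ,Y)=23/2
3. join BC+FJ (d=25/4) ⇒ BCFJ; edges |BC|=13/8, |FJ|=13/8
  updated: d(BCFJ,G)=107/4, d(BCFJ,U)=53/2, d(BCFJ,X)=85/4, d(BCFJ,Y)=21
4. join G+Y (d=11) ⇒ GY; edges |G|=11/2, |Y|=11/2
  updated: d(BCFJ,GY)=191/8, d(GY,U)=32, d(GY,X)=31
5. join U+X (d=12) ⇒ UX; edges |U|=6, |X|=6
  updated: d(BCFJ,UX)=191/8, d(GY,UX)=63/2
6. join BCFJ+GY (d=191/8) ⇒ BCFGJY; edges |BCFJ|=141/16, |GY|=103/16
  updated: d(BCFGJY,UX)=317/12
7. join BCFGJY+UX (d=317/12) ⇒ BCFGJUXY; edges |BCFGJY|=61/48, |UX|=173/24
final tree: ((((B:3/2,C:3/2):13/8,(F:3/2,J:3/2):13/8):141/16,(G:11/2,Y:11/2):103/16):61/48,(U:6,X:6):173/24)
total length: 2687/48

U,X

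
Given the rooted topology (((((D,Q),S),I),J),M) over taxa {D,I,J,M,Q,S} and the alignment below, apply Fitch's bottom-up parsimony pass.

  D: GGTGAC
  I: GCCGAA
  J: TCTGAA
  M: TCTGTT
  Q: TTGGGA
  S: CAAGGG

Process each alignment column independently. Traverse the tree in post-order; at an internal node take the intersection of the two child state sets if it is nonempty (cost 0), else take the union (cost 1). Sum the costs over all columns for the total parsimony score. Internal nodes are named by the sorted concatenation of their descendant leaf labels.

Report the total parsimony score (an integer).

DQ@0: {G} ∪ {T} = {G,T} (union, +1)
DQS@0: {G,T} ∪ {C} = {C,G,T} (union, +1)
DIQS@0: {C,G,T} ∩ {G} = {G} (intersection, +0)
DIJQS@0: {G} ∪ {T} = {G,T} (union, +1)
DIJMQS@0: {G,T} ∩ {T} = {T} (intersection, +0)
DQ@1: {G} ∪ {T} = {G,T} (union, +1)
DQS@1: {G,T} ∪ {A} = {A,G,T} (union, +1)
DIQS@1: {A,G,T} ∪ {C} = {A,C,G,T} (union, +1)
DIJQS@1: {A,C,G,T} ∩ {C} = {C} (intersection, +0)
DIJMQS@1: {C} ∩ {C} = {C} (intersection, +0)
DQ@2: {T} ∪ {G} = {G,T} (union, +1)
DQS@2: {G,T} ∪ {A} = {A,G,T} (union, +1)
DIQS@2: {A,G,T} ∪ {C} = {A,C,G,T} (union, +1)
DIJQS@2: {A,C,G,T} ∩ {T} = {T} (intersection, +0)
DIJMQS@2: {T} ∩ {T} = {T} (intersection, +0)
DQ@3: {G} ∩ {G} = {G} (intersection, +0)
DQS@3: {G} ∩ {G} = {G} (intersection, +0)
DIQS@3: {G} ∩ {G} = {G} (intersection, +0)
DIJQS@3: {G} ∩ {G} = {G} (intersection, +0)
DIJMQS@3: {G} ∩ {G} = {G} (intersection, +0)
DQ@4: {A} ∪ {G} = {A,G} (union, +1)
DQS@4: {A,G} ∩ {G} = {G} (intersection, +0)
DIQS@4: {G} ∪ {A} = {A,G} (union, +1)
DIJQS@4: {A,G} ∩ {A} = {A} (intersection, +0)
DIJMQS@4: {A} ∪ {T} = {A,T} (union, +1)
DQ@5: {C} ∪ {A} = {A,C} (union, +1)
DQS@5: {A,C} ∪ {G} = {A,C,G} (union, +1)
DIQS@5: {A,C,G} ∩ {A} = {A} (intersection, +0)
DIJQS@5: {A} ∩ {A} = {A} (intersection, +0)
DIJMQS@5: {A} ∪ {T} = {A,T} (union, +1)
per-site changes: [3, 3, 3, 0, 3, 3]; total = 15

15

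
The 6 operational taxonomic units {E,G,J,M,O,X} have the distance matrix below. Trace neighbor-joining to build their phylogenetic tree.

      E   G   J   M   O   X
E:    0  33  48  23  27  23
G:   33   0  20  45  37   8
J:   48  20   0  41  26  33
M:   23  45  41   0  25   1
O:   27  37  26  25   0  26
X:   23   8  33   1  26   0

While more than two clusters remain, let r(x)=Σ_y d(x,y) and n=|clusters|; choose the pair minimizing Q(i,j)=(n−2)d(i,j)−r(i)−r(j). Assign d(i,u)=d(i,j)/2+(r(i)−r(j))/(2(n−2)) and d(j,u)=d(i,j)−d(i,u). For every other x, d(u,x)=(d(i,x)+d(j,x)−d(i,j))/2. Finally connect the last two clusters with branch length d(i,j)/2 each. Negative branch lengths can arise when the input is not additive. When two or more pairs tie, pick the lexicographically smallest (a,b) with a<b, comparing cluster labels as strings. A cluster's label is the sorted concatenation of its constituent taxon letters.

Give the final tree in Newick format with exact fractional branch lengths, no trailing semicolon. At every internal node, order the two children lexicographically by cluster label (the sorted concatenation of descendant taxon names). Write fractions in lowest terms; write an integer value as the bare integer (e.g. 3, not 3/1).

(((E:225/16,(M:49/12,X:-37/12):135/16):63/16,(G:55/8,J:105/8):171/16):173/32,O:173/32)

iteration 1: select G,J (d=20, Q=-231); attach at lengths (55/8, 105/8); label the merged cluster GJ
  updated: d(E,GJ)=61/2, d(GJ,M)=33, d(GJ,O)=43/2, d(GJ,X)=21/2
iteration 2: select M,X (d=1, Q=-279/2); attach at lengths (49/12, -37/12); label the merged cluster MX
  updated: d(E,MX)=45/2, d(GJ,MX)=85/4, d(MX,O)=25
iteration 3: select E,MX (d=45/2, Q=-415/4); attach at lengths (225/16, 135/16); label the merged cluster EMX
  updated: d(EMX,GJ)=117/8, d(EMX,O)=59/4
iteration 4: select EMX,GJ (d=117/8, Q=-407/8); attach at lengths (63/16, 171/16); label the merged cluster EGJMX
  updated: d(EGJMX,O)=173/16
iteration 5: select EGJMX,O (d=173/16); attach at lengths (173/32, 173/32); label the merged cluster EGJMOX
final tree: (((E:225/16,(M:49/12,X:-37/12):135/16):63/16,(G:55/8,J:105/8):171/16):173/32,O:173/32)
total length: 1103/16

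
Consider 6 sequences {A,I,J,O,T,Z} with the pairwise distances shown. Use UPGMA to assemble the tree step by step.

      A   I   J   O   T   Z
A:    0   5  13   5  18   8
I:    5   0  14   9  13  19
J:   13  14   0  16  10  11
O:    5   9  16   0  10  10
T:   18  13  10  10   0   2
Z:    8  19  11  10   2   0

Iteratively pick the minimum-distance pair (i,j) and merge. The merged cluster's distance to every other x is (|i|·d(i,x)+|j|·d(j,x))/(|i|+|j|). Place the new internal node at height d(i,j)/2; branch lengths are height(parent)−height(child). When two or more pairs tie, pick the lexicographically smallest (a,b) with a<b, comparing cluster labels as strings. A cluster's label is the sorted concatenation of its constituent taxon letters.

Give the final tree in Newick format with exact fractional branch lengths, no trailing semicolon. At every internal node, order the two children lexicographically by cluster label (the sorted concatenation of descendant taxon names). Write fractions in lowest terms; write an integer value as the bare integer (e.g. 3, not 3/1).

(((A:5/2,I:5/2):1,O:7/2):29/9,(J:21/4,(T:1,Z:1):17/4):53/36)

1. join T+Z (d=2) ⇒ TZ; edges |T|=1, |Z|=1
  updated: d(A,TZ)=13, d(I,TZ)=16, d(J,TZ)=21/2, d(O,TZ)=10
2. join A+I (d=5) ⇒ AI; edges |A|=5/2, |I|=5/2
  updated: d(AI,J)=27/2, d(AI,O)=7, d(AI,TZ)=29/2
3. join AI+O (d=7) ⇒ AIO; edges |AI|=1, |O|=7/2
  updated: d(AIO,J)=43/3, d(AIO,TZ)=13
4. join J+TZ (d=21/2) ⇒ JTZ; edges |J|=21/4, |TZ|=17/4
  updated: d(AIO,JTZ)=121/9
5. join AIO+JTZ (d=121/9) ⇒ AIJOTZ; edges |AIO|=29/9, |JTZ|=53/36
final tree: (((A:5/2,I:5/2):1,O:7/2):29/9,(J:21/4,(T:1,Z:1):17/4):53/36)
total length: 925/36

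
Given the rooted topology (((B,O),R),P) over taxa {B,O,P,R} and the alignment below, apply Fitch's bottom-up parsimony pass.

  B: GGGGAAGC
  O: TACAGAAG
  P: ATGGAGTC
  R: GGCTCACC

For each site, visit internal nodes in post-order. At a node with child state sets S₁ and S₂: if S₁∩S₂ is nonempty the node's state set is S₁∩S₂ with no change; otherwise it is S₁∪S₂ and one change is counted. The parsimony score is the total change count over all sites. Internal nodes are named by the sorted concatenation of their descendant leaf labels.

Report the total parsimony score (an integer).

site 0, node BO: B={G} ∪ O={T} → {G,T} (+1)
site 0, node BOR: BO={G,T} ∩ R={G} → {G} (+0)
site 0, node BOPR: BOR={G} ∪ P={A} → {A,G} (+1)
site 1, node BO: B={G} ∪ O={A} → {A,G} (+1)
site 1, node BOR: BO={A,G} ∩ R={G} → {G} (+0)
site 1, node BOPR: BOR={G} ∪ P={T} → {G,T} (+1)
site 2, node BO: B={G} ∪ O={C} → {C,G} (+1)
site 2, node BOR: BO={C,G} ∩ R={C} → {C} (+0)
site 2, node BOPR: BOR={C} ∪ P={G} → {C,G} (+1)
site 3, node BO: B={G} ∪ O={A} → {A,G} (+1)
site 3, node BOR: BO={A,G} ∪ R={T} → {A,G,T} (+1)
site 3, node BOPR: BOR={A,G,T} ∩ P={G} → {G} (+0)
site 4, node BO: B={A} ∪ O={G} → {A,G} (+1)
site 4, node BOR: BO={A,G} ∪ R={C} → {A,C,G} (+1)
site 4, node BOPR: BOR={A,C,G} ∩ P={A} → {A} (+0)
site 5, node BO: B={A} ∩ O={A} → {A} (+0)
site 5, node BOR: BO={A} ∩ R={A} → {A} (+0)
site 5, node BOPR: BOR={A} ∪ P={G} → {A,G} (+1)
site 6, node BO: B={G} ∪ O={A} → {A,G} (+1)
site 6, node BOR: BO={A,G} ∪ R={C} → {A,C,G} (+1)
site 6, node BOPR: BOR={A,C,G} ∪ P={T} → {A,C,G,T} (+1)
site 7, node BO: B={C} ∪ O={G} → {C,G} (+1)
site 7, node BOR: BO={C,G} ∩ R={C} → {C} (+0)
site 7, node BOPR: BOR={C} ∩ P={C} → {C} (+0)
per-site changes: [2, 2, 2, 2, 2, 1, 3, 1]; total = 15

15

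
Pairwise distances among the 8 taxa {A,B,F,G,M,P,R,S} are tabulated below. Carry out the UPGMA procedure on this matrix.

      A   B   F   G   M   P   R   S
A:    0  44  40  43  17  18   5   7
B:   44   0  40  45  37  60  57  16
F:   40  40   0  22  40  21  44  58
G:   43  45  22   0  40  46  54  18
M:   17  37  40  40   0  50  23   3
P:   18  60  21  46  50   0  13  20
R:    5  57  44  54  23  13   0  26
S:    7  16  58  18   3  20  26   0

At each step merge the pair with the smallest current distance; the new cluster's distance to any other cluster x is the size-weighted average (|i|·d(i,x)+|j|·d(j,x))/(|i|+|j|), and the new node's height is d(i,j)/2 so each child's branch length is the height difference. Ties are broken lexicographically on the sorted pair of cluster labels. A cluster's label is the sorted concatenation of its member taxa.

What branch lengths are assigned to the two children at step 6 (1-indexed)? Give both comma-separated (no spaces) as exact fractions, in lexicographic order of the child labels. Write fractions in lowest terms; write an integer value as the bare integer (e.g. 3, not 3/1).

497/60,46/5

1. join M+S (d=3) ⇒ MS; edges |M|=3/2, |S|=3/2
  updated: d(A,MS)=12, d(B,MS)=53/2, d(F,MS)=49, d(G,MS)=29, d(MS,P)=35, d(MS,R)=49/2
2. join A+R (d=5) ⇒ AR; edges |A|=5/2, |R|=5/2
  updated: d(AR,B)=101/2, d(AR,F)=42, d(AR,G)=97/2, d(AR,MS)=73/4, d(AR,P)=31/2
3. join AR+P (d=31/2) ⇒ APR; edges |AR|=21/4, |P|=31/4
  updated: d(APR,B)=161/3, d(APR,F)=35, d(APR,G)=143/3, d(APR,MS)=143/6
4. join F+G (d=22) ⇒ FG; edges |F|=11, |G|=11
  updated: d(APR,FG)=124/3, d(B,FG)=85/2, d(FG,MS)=39
5. join APR+MS (d=143/6) ⇒ AMPRS; edges |APR|=25/6, |MS|=125/12
  updated: d(AMPRS,B)=214/5, d(AMPRS,FG)=202/5
6. join AMPRS+FG (d=202/5) ⇒ AFGMPRS; edges |AMPRS|=497/60, |FG|=46/5
  updated: d(AFGMPRS,B)=299/7
7. join AFGMPRS+B (d=299/7) ⇒ ABFGMPRS; edges |AFGMPRS|=81/70, |B|=299/14
final tree: (((((A:5/2,R:5/2):21/4,P:31/4):25/6,(M:3/2,S:3/2):125/12):497/60,(F:11,G:11):46/5):81/70,B:299/14)
total length: 10246/105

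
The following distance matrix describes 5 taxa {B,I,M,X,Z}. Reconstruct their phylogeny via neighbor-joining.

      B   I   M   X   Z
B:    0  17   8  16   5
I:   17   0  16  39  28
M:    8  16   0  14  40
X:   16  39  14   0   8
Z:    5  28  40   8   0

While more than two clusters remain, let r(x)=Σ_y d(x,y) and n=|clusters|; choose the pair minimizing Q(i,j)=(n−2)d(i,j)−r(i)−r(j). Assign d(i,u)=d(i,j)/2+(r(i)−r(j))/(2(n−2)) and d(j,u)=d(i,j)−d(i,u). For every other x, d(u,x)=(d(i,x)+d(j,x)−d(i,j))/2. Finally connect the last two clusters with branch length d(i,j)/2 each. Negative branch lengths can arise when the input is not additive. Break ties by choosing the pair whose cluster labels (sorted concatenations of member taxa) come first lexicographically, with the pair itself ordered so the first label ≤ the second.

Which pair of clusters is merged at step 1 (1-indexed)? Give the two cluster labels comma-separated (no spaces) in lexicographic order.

X,Z

1. join X+Z (d=8, Q=-134) ⇒ XZ; edges |X|=10/3, |Z|=14/3
  updated: d(B,XZ)=13/2, d(I,XZ)=59/2, d(M,XZ)=23
2. join B+XZ (d=13/2, Q=-155/2) ⇒ BXZ; edges |B|=-29/8, |XZ|=81/8
  updated: d(BXZ,I)=20, d(BXZ,M)=49/4
3. join BXZ+I (d=20, Q=-193/4) ⇒ BIXZ; edges |BXZ|=65/8, |I|=95/8
  updated: d(BIXZ,M)=33/8
4. join BIXZ+M (d=33/8) ⇒ BIMXZ; edges |BIXZ|=33/16, |M|=33/16
final tree: (((B:-29/8,(X:10/3,Z:14/3):81/8):65/8,I:95/8):33/16,M:33/16)
total length: 309/8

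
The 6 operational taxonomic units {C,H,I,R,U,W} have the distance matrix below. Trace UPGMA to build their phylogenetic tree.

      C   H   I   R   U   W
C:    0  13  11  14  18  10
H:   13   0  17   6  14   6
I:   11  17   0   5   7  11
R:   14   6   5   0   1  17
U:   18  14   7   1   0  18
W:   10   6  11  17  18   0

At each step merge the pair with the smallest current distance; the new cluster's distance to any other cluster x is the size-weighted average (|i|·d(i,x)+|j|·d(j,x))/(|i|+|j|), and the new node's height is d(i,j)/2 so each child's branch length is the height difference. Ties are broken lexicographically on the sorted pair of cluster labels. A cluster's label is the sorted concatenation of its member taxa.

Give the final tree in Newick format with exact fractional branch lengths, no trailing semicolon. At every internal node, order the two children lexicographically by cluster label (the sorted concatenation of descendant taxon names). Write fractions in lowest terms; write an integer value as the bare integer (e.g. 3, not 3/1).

((C:23/4,(H:3,W:3):11/4):5/4,(I:3,(R:1/2,U:1/2):5/2):4)

1. join R+U (d=1) ⇒ RU; edges |R|=1/2, |U|=1/2
  updated: d(C,RU)=16, d(H,RU)=10, d(I,RU)=6, d(RU,W)=35/2
2. join H+W (d=6) ⇒ HW; edges |H|=3, |W|=3
  updated: d(C,HW)=23/2, d(HW,I)=14, d(HW,RU)=55/4
3. join I+RU (d=6) ⇒ IRU; edges |I|=3, |RU|=5/2
  updated: d(C,IRU)=43/3, d(HW,IRU)=83/6
4. join C+HW (d=23/2) ⇒ CHW; edges |C|=23/4, |HW|=11/4
  updated: d(CHW,IRU)=14
5. join CHW+IRU (d=14) ⇒ CHIRUW; edges |CHW|=5/4, |IRU|=4
final tree: ((C:23/4,(H:3,W:3):11/4):5/4,(I:3,(R:1/2,U:1/2):5/2):4)
total length: 105/4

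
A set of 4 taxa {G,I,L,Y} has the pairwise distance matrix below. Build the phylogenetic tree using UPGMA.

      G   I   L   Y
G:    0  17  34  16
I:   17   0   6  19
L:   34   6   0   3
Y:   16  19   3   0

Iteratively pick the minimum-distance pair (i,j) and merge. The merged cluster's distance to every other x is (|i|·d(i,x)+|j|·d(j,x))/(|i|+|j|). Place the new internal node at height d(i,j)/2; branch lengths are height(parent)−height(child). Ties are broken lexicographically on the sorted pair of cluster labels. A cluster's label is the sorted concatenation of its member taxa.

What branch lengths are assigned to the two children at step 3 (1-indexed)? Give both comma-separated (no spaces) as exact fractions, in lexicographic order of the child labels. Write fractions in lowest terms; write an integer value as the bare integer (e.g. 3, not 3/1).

67/6,59/12

step 1: merge (L,Y) at d=3; branch lengths L→3/2, Y→3/2; new cluster LY
  updated: d(G,LY)=25, d(I,LY)=25/2
step 2: merge (I,LY) at d=25/2; branch lengths I→25/4, LY→19/4; new cluster ILY
  updated: d(G,ILY)=67/3
step 3: merge (G,ILY) at d=67/3; branch lengths G→67/6, ILY→59/12; new cluster GILY
final tree: (G:67/6,(I:25/4,(L:3/2,Y:3/2):19/4):59/12)
total length: 361/12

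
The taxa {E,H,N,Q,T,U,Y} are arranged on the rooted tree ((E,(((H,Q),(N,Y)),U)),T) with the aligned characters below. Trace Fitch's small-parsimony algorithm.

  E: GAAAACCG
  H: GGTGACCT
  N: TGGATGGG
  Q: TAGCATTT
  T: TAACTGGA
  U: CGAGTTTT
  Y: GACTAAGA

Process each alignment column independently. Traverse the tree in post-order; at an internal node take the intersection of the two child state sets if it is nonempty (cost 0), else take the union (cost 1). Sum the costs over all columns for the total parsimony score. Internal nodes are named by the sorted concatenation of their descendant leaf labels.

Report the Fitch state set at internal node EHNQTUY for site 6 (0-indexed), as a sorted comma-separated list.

C,G,T

[col 0] HQ: children H:{G}, Q:{T} ∪→ {G,T}; cost 1
[col 0] NY: children N:{T}, Y:{G} ∪→ {G,T}; cost 1
[col 0] HNQY: children HQ:{G,T}, NY:{G,T} ∩→ {G,T}; cost 0
[col 0] HNQUY: children HNQY:{G,T}, U:{C} ∪→ {C,G,T}; cost 1
[col 0] EHNQUY: children E:{G}, HNQUY:{C,G,T} ∩→ {G}; cost 0
[col 0] EHNQTUY: children EHNQUY:{G}, T:{T} ∪→ {G,T}; cost 1
[col 1] HQ: children H:{G}, Q:{A} ∪→ {A,G}; cost 1
[col 1] NY: children N:{G}, Y:{A} ∪→ {A,G}; cost 1
[col 1] HNQY: children HQ:{A,G}, NY:{A,G} ∩→ {A,G}; cost 0
[col 1] HNQUY: children HNQY:{A,G}, U:{G} ∩→ {G}; cost 0
[col 1] EHNQUY: children E:{A}, HNQUY:{G} ∪→ {A,G}; cost 1
[col 1] EHNQTUY: children EHNQUY:{A,G}, T:{A} ∩→ {A}; cost 0
[col 2] HQ: children H:{T}, Q:{G} ∪→ {G,T}; cost 1
[col 2] NY: children N:{G}, Y:{C} ∪→ {C,G}; cost 1
[col 2] HNQY: children HQ:{G,T}, NY:{C,G} ∩→ {G}; cost 0
[col 2] HNQUY: children HNQY:{G}, U:{A} ∪→ {A,G}; cost 1
[col 2] EHNQUY: children E:{A}, HNQUY:{A,G} ∩→ {A}; cost 0
[col 2] EHNQTUY: children EHNQUY:{A}, T:{A} ∩→ {A}; cost 0
[col 3] HQ: children H:{G}, Q:{C} ∪→ {C,G}; cost 1
[col 3] NY: children N:{A}, Y:{T} ∪→ {A,T}; cost 1
[col 3] HNQY: children HQ:{C,G}, NY:{A,T} ∪→ {A,C,G,T}; cost 1
[col 3] HNQUY: children HNQY:{A,C,G,T}, U:{G} ∩→ {G}; cost 0
[col 3] EHNQUY: children E:{A}, HNQUY:{G} ∪→ {A,G}; cost 1
[col 3] EHNQTUY: children EHNQUY:{A,G}, T:{C} ∪→ {A,C,G}; cost 1
[col 4] HQ: children H:{A}, Q:{A} ∩→ {A}; cost 0
[col 4] NY: children N:{T}, Y:{A} ∪→ {A,T}; cost 1
[col 4] HNQY: children HQ:{A}, NY:{A,T} ∩→ {A}; cost 0
[col 4] HNQUY: children HNQY:{A}, U:{T} ∪→ {A,T}; cost 1
[col 4] EHNQUY: children E:{A}, HNQUY:{A,T} ∩→ {A}; cost 0
[col 4] EHNQTUY: children EHNQUY:{A}, T:{T} ∪→ {A,T}; cost 1
[col 5] HQ: children H:{C}, Q:{T} ∪→ {C,T}; cost 1
[col 5] NY: children N:{G}, Y:{A} ∪→ {A,G}; cost 1
[col 5] HNQY: children HQ:{C,T}, NY:{A,G} ∪→ {A,C,G,T}; cost 1
[col 5] HNQUY: children HNQY:{A,C,G,T}, U:{T} ∩→ {T}; cost 0
[col 5] EHNQUY: children E:{C}, HNQUY:{T} ∪→ {C,T}; cost 1
[col 5] EHNQTUY: children EHNQUY:{C,T}, T:{G} ∪→ {C,G,T}; cost 1
[col 6] HQ: children H:{C}, Q:{T} ∪→ {C,T}; cost 1
[col 6] NY: children N:{G}, Y:{G} ∩→ {G}; cost 0
[col 6] HNQY: children HQ:{C,T}, NY:{G} ∪→ {C,G,T}; cost 1
[col 6] HNQUY: children HNQY:{C,G,T}, U:{T} ∩→ {T}; cost 0
[col 6] EHNQUY: children E:{C}, HNQUY:{T} ∪→ {C,T}; cost 1
[col 6] EHNQTUY: children EHNQUY:{C,T}, T:{G} ∪→ {C,G,T}; cost 1
[col 7] HQ: children H:{T}, Q:{T} ∩→ {T}; cost 0
[col 7] NY: children N:{G}, Y:{A} ∪→ {A,G}; cost 1
[col 7] HNQY: children HQ:{T}, NY:{A,G} ∪→ {A,G,T}; cost 1
[col 7] HNQUY: children HNQY:{A,G,T}, U:{T} ∩→ {T}; cost 0
[col 7] EHNQUY: children E:{G}, HNQUY:{T} ∪→ {G,T}; cost 1
[col 7] EHNQTUY: children EHNQUY:{G,T}, T:{A} ∪→ {A,G,T}; cost 1
per-site changes: [4, 3, 3, 5, 3, 5, 4, 4]; total = 31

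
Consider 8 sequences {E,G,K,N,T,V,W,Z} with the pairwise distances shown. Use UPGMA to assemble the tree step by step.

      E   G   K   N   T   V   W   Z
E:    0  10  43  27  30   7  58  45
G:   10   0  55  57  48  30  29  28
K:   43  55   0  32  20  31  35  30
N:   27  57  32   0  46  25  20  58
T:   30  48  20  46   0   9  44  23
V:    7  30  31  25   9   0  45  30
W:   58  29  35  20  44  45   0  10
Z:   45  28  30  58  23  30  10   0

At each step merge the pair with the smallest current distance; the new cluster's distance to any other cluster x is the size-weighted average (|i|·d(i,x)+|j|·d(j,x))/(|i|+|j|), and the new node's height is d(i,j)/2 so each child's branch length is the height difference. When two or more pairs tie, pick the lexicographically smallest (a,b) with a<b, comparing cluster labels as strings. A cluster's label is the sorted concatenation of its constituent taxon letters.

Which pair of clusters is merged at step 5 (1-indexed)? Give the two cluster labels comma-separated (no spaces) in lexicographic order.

ETV,K

iteration 1: select E,V (d=7); attach at lengths (7/2, 7/2); label the merged cluster EV
  updated: d(EV,G)=20, d(EV,K)=37, d(EV,N)=26, d(EV,T)=39/2, d(EV,W)=103/2, d(EV,Z)=75/2
iteration 2: select W,Z (d=10); attach at lengths (5, 5); label the merged cluster WZ
  updated: d(EV,WZ)=89/2, d(G,WZ)=57/2, d(K,WZ)=65/2, d(N,WZ)=39, d(T,WZ)=67/2
iteration 3: select EV,T (d=39/2); attach at lengths (25/4, 39/4); label the merged cluster ETV
  updated: d(ETV,G)=88/3, d(ETV,K)=94/3, d(ETV,N)=98/3, d(ETV,WZ)=245/6
iteration 4: select G,WZ (d=57/2); attach at lengths (57/4, 37/4); label the merged cluster GWZ
  updated: d(ETV,GWZ)=37, d(GWZ,K)=40, d(GWZ,N)=45
iteration 5: select ETV,K (d=94/3); attach at lengths (71/12, 47/3); label the merged cluster EKTV
  updated: d(EKTV,GWZ)=151/4, d(EKTV,N)=65/2
iteration 6: select EKTV,N (d=65/2); attach at lengths (7/12, 65/4); label the merged cluster EKNTV
  updated: d(EKNTV,GWZ)=196/5
iteration 7: select EKNTV,GWZ (d=196/5); attach at lengths (67/20, 107/20); label the merged cluster EGKNTVWZ
final tree: (((((E:7/2,V:7/2):25/4,T:39/4):71/12,K:47/3):7/12,N:65/4):67/20,(G:57/4,(W:5,Z:5):37/4):107/20)
total length: 6217/60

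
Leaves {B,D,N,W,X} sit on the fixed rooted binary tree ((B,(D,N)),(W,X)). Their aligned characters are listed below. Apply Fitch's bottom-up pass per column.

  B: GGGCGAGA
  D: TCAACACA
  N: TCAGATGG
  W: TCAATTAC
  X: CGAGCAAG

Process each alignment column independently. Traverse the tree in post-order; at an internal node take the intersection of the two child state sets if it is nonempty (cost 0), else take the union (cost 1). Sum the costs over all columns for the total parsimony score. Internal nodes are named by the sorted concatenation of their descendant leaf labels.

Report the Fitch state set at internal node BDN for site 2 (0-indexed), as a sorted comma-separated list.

A,G

site 0, node DN: D={T} ∩ N={T} → {T} (+0)
site 0, node BDN: B={G} ∪ DN={T} → {G,T} (+1)
site 0, node WX: W={T} ∪ X={C} → {C,T} (+1)
site 0, node BDNWX: BDN={G,T} ∩ WX={C,T} → {T} (+0)
site 1, node DN: D={C} ∩ N={C} → {C} (+0)
site 1, node BDN: B={G} ∪ DN={C} → {C,G} (+1)
site 1, node WX: W={C} ∪ X={G} → {C,G} (+1)
site 1, node BDNWX: BDN={C,G} ∩ WX={C,G} → {C,G} (+0)
site 2, node DN: D={A} ∩ N={A} → {A} (+0)
site 2, node BDN: B={G} ∪ DN={A} → {A,G} (+1)
site 2, node WX: W={A} ∩ X={A} → {A} (+0)
site 2, node BDNWX: BDN={A,G} ∩ WX={A} → {A} (+0)
site 3, node DN: D={A} ∪ N={G} → {A,G} (+1)
site 3, node BDN: B={C} ∪ DN={A,G} → {A,C,G} (+1)
site 3, node WX: W={A} ∪ X={G} → {A,G} (+1)
site 3, node BDNWX: BDN={A,C,G} ∩ WX={A,G} → {A,G} (+0)
site 4, node DN: D={C} ∪ N={A} → {A,C} (+1)
site 4, node BDN: B={G} ∪ DN={A,C} → {A,C,G} (+1)
site 4, node WX: W={T} ∪ X={C} → {C,T} (+1)
site 4, node BDNWX: BDN={A,C,G} ∩ WX={C,T} → {C} (+0)
site 5, node DN: D={A} ∪ N={T} → {A,T} (+1)
site 5, node BDN: B={A} ∩ DN={A,T} → {A} (+0)
site 5, node WX: W={T} ∪ X={A} → {A,T} (+1)
site 5, node BDNWX: BDN={A} ∩ WX={A,T} → {A} (+0)
site 6, node DN: D={C} ∪ N={G} → {C,G} (+1)
site 6, node BDN: B={G} ∩ DN={C,G} → {G} (+0)
site 6, node WX: W={A} ∩ X={A} → {A} (+0)
site 6, node BDNWX: BDN={G} ∪ WX={A} → {A,G} (+1)
site 7, node DN: D={A} ∪ N={G} → {A,G} (+1)
site 7, node BDN: B={A} ∩ DN={A,G} → {A} (+0)
site 7, node WX: W={C} ∪ X={G} → {C,G} (+1)
site 7, node BDNWX: BDN={A} ∪ WX={C,G} → {A,C,G} (+1)
per-site changes: [2, 2, 1, 3, 3, 2, 2, 3]; total = 18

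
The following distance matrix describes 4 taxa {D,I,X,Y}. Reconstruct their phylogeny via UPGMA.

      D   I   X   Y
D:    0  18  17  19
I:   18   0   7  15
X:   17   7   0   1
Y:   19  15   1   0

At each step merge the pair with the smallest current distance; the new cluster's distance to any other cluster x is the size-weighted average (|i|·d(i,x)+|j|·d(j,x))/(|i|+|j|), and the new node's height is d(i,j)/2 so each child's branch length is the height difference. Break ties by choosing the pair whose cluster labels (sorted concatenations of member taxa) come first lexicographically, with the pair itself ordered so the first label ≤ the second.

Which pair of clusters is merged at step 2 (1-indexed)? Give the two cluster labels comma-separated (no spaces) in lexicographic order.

step 1: merge (X,Y) at d=1; branch lengths X→1/2, Y→1/2; new cluster XY
  updated: d(D,XY)=18, d(I,XY)=11
step 2: merge (I,XY) at d=11; branch lengths I→11/2, XY→5; new cluster IXY
  updated: d(D,IXY)=18
step 3: merge (D,IXY) at d=18; branch lengths D→9, IXY→7/2; new cluster DIXY
final tree: (D:9,(I:11/2,(X:1/2,Y:1/2):5):7/2)
total length: 24

I,XY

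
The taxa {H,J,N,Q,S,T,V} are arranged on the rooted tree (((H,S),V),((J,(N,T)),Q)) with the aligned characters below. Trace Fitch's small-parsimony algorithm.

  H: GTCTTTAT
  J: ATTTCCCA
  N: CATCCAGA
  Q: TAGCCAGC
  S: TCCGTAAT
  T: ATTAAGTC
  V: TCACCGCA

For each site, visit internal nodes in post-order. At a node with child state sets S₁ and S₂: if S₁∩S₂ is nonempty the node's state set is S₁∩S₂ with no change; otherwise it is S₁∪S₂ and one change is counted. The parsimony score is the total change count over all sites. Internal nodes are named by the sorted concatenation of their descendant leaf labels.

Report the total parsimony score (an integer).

[col 0] HS: children H:{G}, S:{T} ∪→ {G,T}; cost 1
[col 0] HSV: children HS:{G,T}, V:{T} ∩→ {T}; cost 0
[col 0] NT: children N:{C}, T:{A} ∪→ {A,C}; cost 1
[col 0] JNT: children J:{A}, NT:{A,C} ∩→ {A}; cost 0
[col 0] JNQT: children JNT:{A}, Q:{T} ∪→ {A,T}; cost 1
[col 0] HJNQSTV: children HSV:{T}, JNQT:{A,T} ∩→ {T}; cost 0
[col 1] HS: children H:{T}, S:{C} ∪→ {C,T}; cost 1
[col 1] HSV: children HS:{C,T}, V:{C} ∩→ {C}; cost 0
[col 1] NT: children N:{A}, T:{T} ∪→ {A,T}; cost 1
[col 1] JNT: children J:{T}, NT:{A,T} ∩→ {T}; cost 0
[col 1] JNQT: children JNT:{T}, Q:{A} ∪→ {A,T}; cost 1
[col 1] HJNQSTV: children HSV:{C}, JNQT:{A,T} ∪→ {A,C,T}; cost 1
[col 2] HS: children H:{C}, S:{C} ∩→ {C}; cost 0
[col 2] HSV: children HS:{C}, V:{A} ∪→ {A,C}; cost 1
[col 2] NT: children N:{T}, T:{T} ∩→ {T}; cost 0
[col 2] JNT: children J:{T}, NT:{T} ∩→ {T}; cost 0
[col 2] JNQT: children JNT:{T}, Q:{G} ∪→ {G,T}; cost 1
[col 2] HJNQSTV: children HSV:{A,C}, JNQT:{G,T} ∪→ {A,C,G,T}; cost 1
[col 3] HS: children H:{T}, S:{G} ∪→ {G,T}; cost 1
[col 3] HSV: children HS:{G,T}, V:{C} ∪→ {C,G,T}; cost 1
[col 3] NT: children N:{C}, T:{A} ∪→ {A,C}; cost 1
[col 3] JNT: children J:{T}, NT:{A,C} ∪→ {A,C,T}; cost 1
[col 3] JNQT: children JNT:{A,C,T}, Q:{C} ∩→ {C}; cost 0
[col 3] HJNQSTV: children HSV:{C,G,T}, JNQT:{C} ∩→ {C}; cost 0
[col 4] HS: children H:{T}, S:{T} ∩→ {T}; cost 0
[col 4] HSV: children HS:{T}, V:{C} ∪→ {C,T}; cost 1
[col 4] NT: children N:{C}, T:{A} ∪→ {A,C}; cost 1
[col 4] JNT: children J:{C}, NT:{A,C} ∩→ {C}; cost 0
[col 4] JNQT: children JNT:{C}, Q:{C} ∩→ {C}; cost 0
[col 4] HJNQSTV: children HSV:{C,T}, JNQT:{C} ∩→ {C}; cost 0
[col 5] HS: children H:{T}, S:{A} ∪→ {A,T}; cost 1
[col 5] HSV: children HS:{A,T}, V:{G} ∪→ {A,G,T}; cost 1
[col 5] NT: children N:{A}, T:{G} ∪→ {A,G}; cost 1
[col 5] JNT: children J:{C}, NT:{A,G} ∪→ {A,C,G}; cost 1
[col 5] JNQT: children JNT:{A,C,G}, Q:{A} ∩→ {A}; cost 0
[col 5] HJNQSTV: children HSV:{A,G,T}, JNQT:{A} ∩→ {A}; cost 0
[col 6] HS: children H:{A}, S:{A} ∩→ {A}; cost 0
[col 6] HSV: children HS:{A}, V:{C} ∪→ {A,C}; cost 1
[col 6] NT: children N:{G}, T:{T} ∪→ {G,T}; cost 1
[col 6] JNT: children J:{C}, NT:{G,T} ∪→ {C,G,T}; cost 1
[col 6] JNQT: children JNT:{C,G,T}, Q:{G} ∩→ {G}; cost 0
[col 6] HJNQSTV: children HSV:{A,C}, JNQT:{G} ∪→ {A,C,G}; cost 1
[col 7] HS: children H:{T}, S:{T} ∩→ {T}; cost 0
[col 7] HSV: children HS:{T}, V:{A} ∪→ {A,T}; cost 1
[col 7] NT: children N:{A}, T:{C} ∪→ {A,C}; cost 1
[col 7] JNT: children J:{A}, NT:{A,C} ∩→ {A}; cost 0
[col 7] JNQT: children JNT:{A}, Q:{C} ∪→ {A,C}; cost 1
[col 7] HJNQSTV: children HSV:{A,T}, JNQT:{A,C} ∩→ {A}; cost 0
per-site changes: [3, 4, 3, 4, 2, 4, 4, 3]; total = 27

27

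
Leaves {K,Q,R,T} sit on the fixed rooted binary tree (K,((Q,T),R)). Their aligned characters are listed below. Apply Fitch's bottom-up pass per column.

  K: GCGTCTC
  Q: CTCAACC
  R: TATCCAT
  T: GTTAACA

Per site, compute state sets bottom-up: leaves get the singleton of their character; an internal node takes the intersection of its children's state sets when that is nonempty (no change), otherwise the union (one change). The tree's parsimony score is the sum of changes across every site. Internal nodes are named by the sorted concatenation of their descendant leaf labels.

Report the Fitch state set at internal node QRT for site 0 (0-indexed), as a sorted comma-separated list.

site 0, node QT: Q={C} ∪ T={G} → {C,G} (+1)
site 0, node QRT: QT={C,G} ∪ R={T} → {C,G,T} (+1)
site 0, node KQRT: K={G} ∩ QRT={C,G,T} → {G} (+0)
site 1, node QT: Q={T} ∩ T={T} → {T} (+0)
site 1, node QRT: QT={T} ∪ R={A} → {A,T} (+1)
site 1, node KQRT: K={C} ∪ QRT={A,T} → {A,C,T} (+1)
site 2, node QT: Q={C} ∪ T={T} → {C,T} (+1)
site 2, node QRT: QT={C,T} ∩ R={T} → {T} (+0)
site 2, node KQRT: K={G} ∪ QRT={T} → {G,T} (+1)
site 3, node QT: Q={A} ∩ T={A} → {A} (+0)
site 3, node QRT: QT={A} ∪ R={C} → {A,C} (+1)
site 3, node KQRT: K={T} ∪ QRT={A,C} → {A,C,T} (+1)
site 4, node QT: Q={A} ∩ T={A} → {A} (+0)
site 4, node QRT: QT={A} ∪ R={C} → {A,C} (+1)
site 4, node KQRT: K={C} ∩ QRT={A,C} → {C} (+0)
site 5, node QT: Q={C} ∩ T={C} → {C} (+0)
site 5, node QRT: QT={C} ∪ R={A} → {A,C} (+1)
site 5, node KQRT: K={T} ∪ QRT={A,C} → {A,C,T} (+1)
site 6, node QT: Q={C} ∪ T={A} → {A,C} (+1)
site 6, node QRT: QT={A,C} ∪ R={T} → {A,C,T} (+1)
site 6, node KQRT: K={C} ∩ QRT={A,C,T} → {C} (+0)
per-site changes: [2, 2, 2, 2, 1, 2, 2]; total = 13

C,G,T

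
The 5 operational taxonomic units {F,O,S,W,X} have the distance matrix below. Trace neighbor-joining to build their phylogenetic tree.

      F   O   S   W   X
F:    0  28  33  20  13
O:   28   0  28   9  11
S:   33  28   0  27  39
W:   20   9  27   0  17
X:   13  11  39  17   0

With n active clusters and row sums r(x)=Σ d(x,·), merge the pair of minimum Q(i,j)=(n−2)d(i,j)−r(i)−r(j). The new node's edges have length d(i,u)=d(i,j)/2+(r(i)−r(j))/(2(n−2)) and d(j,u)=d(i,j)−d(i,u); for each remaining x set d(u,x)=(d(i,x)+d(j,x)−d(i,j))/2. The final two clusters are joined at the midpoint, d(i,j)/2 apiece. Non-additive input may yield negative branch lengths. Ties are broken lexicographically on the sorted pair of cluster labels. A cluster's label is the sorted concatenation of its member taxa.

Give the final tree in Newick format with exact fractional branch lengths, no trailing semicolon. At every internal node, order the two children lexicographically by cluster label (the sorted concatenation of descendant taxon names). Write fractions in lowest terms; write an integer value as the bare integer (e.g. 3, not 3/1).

step 1: merge (F,X) at d=13, Q=-135; branch lengths F→53/6, X→25/6; new cluster FX
  updated: d(FX,O)=13, d(FX,S)=59/2, d(FX,W)=12
step 2: merge (FX,S) at d=59/2, Q=-80; branch lengths FX→29/4, S→89/4; new cluster FSX
  updated: d(FSX,O)=23/4, d(FSX,W)=19/4
step 3: merge (FSX,O) at d=23/4, Q=-39/2; branch lengths FSX→3/4, O→5; new cluster FOSX
  updated: d(FOSX,W)=4
step 4: merge (FOSX,W) at d=4; branch lengths FOSX→2, W→2; new cluster FOSWX
final tree: ((((F:53/6,X:25/6):29/4,S:89/4):3/4,O:5):2,W:2)
total length: 209/4

((((F:53/6,X:25/6):29/4,S:89/4):3/4,O:5):2,W:2)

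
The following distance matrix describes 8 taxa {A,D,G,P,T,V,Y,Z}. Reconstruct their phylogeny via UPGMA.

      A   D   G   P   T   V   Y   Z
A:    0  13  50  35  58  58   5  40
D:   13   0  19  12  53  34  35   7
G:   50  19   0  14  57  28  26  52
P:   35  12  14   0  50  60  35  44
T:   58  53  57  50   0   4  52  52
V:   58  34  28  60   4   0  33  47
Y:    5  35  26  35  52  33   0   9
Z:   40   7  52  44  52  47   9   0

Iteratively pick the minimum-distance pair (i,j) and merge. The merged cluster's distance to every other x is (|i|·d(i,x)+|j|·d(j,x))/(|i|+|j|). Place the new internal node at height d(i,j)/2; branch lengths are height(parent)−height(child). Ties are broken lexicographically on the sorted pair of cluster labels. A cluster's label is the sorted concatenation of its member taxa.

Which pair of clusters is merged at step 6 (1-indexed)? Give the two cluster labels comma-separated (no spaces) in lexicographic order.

ADYZ,GP

step 1: merge (T,V) at d=4; branch lengths T→2, V→2; new cluster TV
  updated: d(A,TV)=58, d(D,TV)=87/2, d(G,TV)=85/2, d(P,TV)=55, d(TV,Y)=85/2, d(TV,Z)=99/2
step 2: merge (A,Y) at d=5; branch lengths A→5/2, Y→5/2; new cluster AY
  updated: d(AY,D)=24, d(AY,G)=38, d(AY,P)=35, d(AY,TV)=201/4, d(AY,Z)=49/2
step 3: merge (D,Z) at d=7; branch lengths D→7/2, Z→7/2; new cluster DZ
  updated: d(AY,DZ)=97/4, d(DZ,G)=71/2, d(DZ,P)=28, d(DZ,TV)=93/2
step 4: merge (G,P) at d=14; branch lengths G→7, P→7; new cluster GP
  updated: d(AY,GP)=73/2, d(DZ,GP)=127/4, d(GP,TV)=195/4
step 5: merge (AY,DZ) at d=97/4; branch lengths AY→77/8, DZ→69/8; new cluster ADYZ
  updated: d(ADYZ,GP)=273/8, d(ADYZ,TV)=387/8
step 6: merge (ADYZ,GP) at d=273/8; branch lengths ADYZ→79/16, GP→161/16; new cluster ADGPYZ
  updated: d(ADGPYZ,TV)=97/2
step 7: merge (ADGPYZ,TV) at d=97/2; branch lengths ADGPYZ→115/16, TV→89/4; new cluster ADGPTVYZ
final tree: ((((A:5/2,Y:5/2):77/8,(D:7/2,Z:7/2):69/8):79/16,(G:7,P:7):161/16):115/16,(T:2,V:2):89/4)
total length: 1483/16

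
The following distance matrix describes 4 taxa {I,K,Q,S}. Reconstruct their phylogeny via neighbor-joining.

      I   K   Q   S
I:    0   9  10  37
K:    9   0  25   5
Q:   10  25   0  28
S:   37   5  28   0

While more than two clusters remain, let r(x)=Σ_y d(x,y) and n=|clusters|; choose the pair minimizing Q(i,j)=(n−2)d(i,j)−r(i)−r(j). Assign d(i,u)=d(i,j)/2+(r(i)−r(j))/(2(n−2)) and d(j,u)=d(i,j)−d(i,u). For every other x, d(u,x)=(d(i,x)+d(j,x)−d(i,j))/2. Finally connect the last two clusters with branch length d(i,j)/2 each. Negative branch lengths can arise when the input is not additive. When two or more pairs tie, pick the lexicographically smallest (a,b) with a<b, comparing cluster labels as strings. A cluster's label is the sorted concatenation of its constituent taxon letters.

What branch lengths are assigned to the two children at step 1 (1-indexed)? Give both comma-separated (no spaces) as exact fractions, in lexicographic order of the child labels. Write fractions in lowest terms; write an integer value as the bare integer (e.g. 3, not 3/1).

13/4,27/4

1. join I+Q (d=10, Q=-99) ⇒ IQ; edges |I|=13/4, |Q|=27/4
  updated: d(IQ,K)=12, d(IQ,S)=55/2
2. join IQ+K (d=12, Q=-89/2) ⇒ IKQ; edges |IQ|=69/4, |K|=-21/4
  updated: d(IKQ,S)=41/4
3. join IKQ+S (d=41/4) ⇒ IKQS; edges |IKQ|=41/8, |S|=41/8
final tree: (((I:13/4,Q:27/4):69/4,K:-21/4):41/8,S:41/8)
total length: 129/4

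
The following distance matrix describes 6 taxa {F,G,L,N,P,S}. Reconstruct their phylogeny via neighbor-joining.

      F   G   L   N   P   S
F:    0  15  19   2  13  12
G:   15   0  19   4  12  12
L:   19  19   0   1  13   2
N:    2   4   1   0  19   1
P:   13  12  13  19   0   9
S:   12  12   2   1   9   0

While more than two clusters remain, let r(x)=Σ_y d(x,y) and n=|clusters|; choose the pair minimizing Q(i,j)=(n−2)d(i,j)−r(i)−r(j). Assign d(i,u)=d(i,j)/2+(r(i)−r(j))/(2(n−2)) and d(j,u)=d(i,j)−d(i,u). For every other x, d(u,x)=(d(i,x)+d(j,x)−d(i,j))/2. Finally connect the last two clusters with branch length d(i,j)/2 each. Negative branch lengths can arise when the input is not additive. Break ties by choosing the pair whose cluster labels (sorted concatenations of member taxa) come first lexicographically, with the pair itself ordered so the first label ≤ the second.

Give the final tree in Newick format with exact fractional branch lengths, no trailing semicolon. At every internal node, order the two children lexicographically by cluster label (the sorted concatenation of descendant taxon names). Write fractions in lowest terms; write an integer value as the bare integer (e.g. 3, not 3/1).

(((F:83/16,((L:13/4,S:-5/4):7/3,N:-7/3):49/16):45/16,G:83/16):109/32,P:109/32)

1. join L+S (d=2, Q=-82) ⇒ LS; edges |L|=13/4, |S|=-5/4
  updated: d(F,LS)=29/2, d(G,LS)=29/2, d(LS,N)=0, d(LS,P)=10
2. join LS+N (d=0, Q=-64) ⇒ LNS; edges |LS|=7/3, |N|=-7/3
  updated: d(F,LNS)=33/4, d(G,LNS)=37/4, d(LNS,P)=29/2
3. join F+LNS (d=33/4, Q=-207/4) ⇒ FLNS; edges |F|=83/16, |LNS|=49/16
  updated: d(FLNS,G)=8, d(FLNS,P)=77/8
4. join FLNS+G (d=8, Q=-237/8) ⇒ FGLNS; edges |FLNS|=45/16, |G|=83/16
  updated: d(FGLNS,P)=109/16
5. join FGLNS+P (d=109/16) ⇒ FGLNPS; edges |FGLNS|=109/32, |P|=109/32
final tree: (((F:83/16,((L:13/4,S:-5/4):7/3,N:-7/3):49/16):45/16,G:83/16):109/32,P:109/32)
total length: 401/16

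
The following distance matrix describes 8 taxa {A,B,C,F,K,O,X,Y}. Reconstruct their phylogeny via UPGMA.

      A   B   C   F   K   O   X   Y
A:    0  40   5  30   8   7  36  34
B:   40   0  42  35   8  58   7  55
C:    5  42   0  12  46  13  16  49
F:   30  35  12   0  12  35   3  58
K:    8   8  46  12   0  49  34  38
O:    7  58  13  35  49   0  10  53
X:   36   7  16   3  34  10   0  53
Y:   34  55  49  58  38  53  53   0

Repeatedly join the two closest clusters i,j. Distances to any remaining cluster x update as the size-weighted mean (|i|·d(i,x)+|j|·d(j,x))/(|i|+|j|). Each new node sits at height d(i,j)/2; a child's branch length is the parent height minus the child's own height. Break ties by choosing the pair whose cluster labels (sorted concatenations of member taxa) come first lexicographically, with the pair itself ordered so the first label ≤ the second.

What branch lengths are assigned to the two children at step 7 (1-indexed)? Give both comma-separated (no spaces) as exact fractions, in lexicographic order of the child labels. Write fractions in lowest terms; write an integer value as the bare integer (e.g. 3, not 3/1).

703/84,170/7

iteration 1: select F,X (d=3); attach at lengths (3/2, 3/2); label the merged cluster FX
  updated: d(A,FX)=33, d(B,FX)=21, d(C,FX)=14, d(FX,K)=23, d(FX,O)=45/2, d(FX,Y)=111/2
iteration 2: select A,C (d=5); attach at lengths (5/2, 5/2); label the merged cluster AC
  updated: d(AC,B)=41, d(AC,FX)=47/2, d(AC,K)=27, d(AC,O)=10, d(AC,Y)=83/2
iteration 3: select B,K (d=8); attach at lengths (4, 4); label the merged cluster BK
  updated: d(AC,BK)=34, d(BK,FX)=22, d(BK,O)=107/2, d(BK,Y)=93/2
iteration 4: select AC,O (d=10); attach at lengths (5/2, 5); label the merged cluster ACO
  updated: d(ACO,BK)=81/2, d(ACO,FX)=139/6, d(ACO,Y)=136/3
iteration 5: select BK,FX (d=22); attach at lengths (7, 19/2); label the merged cluster BFKX
  updated: d(ACO,BFKX)=191/6, d(BFKX,Y)=51
iteration 6: select ACO,BFKX (d=191/6); attach at lengths (131/12, 59/12); label the merged cluster ABCFKOX
  updated: d(ABCFKOX,Y)=340/7
iteration 7: select ABCFKOX,Y (d=340/7); attach at lengths (703/84, 170/7); label the merged cluster ABCFKOXY
final tree: ((((A:5/2,C:5/2):5/2,O:5):131/12,((B:4,K:4):7,(F:3/2,X:3/2):19/2):59/12):703/84,Y:170/7)
total length: 7433/84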